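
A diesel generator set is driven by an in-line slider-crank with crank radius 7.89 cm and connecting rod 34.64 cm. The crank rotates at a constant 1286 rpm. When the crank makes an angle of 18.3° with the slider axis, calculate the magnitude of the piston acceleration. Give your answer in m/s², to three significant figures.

ω = 2π·1286/60 = 134.7 rad/s
x(θ) = r cosθ + √(L² − r² sin²θ); with ω constant, a = ω²·d²x/dθ².
d²x/dθ² = −r cosθ − r²(cos2θ)/√u − r⁴ sin²2θ/(4u^{3/2}),  u = L² − r² sin²θ = 0.119379 m².
Substituting r = 0.0789 m, L = 0.3464 m, θ = 18.3°: d²x/dθ² = -0.089458 m.
a = ω²·d²x/dθ² = (134.7)²·(-0.089458) = -1622.4 m/s²;  |a| = 1622.4 m/s².

1620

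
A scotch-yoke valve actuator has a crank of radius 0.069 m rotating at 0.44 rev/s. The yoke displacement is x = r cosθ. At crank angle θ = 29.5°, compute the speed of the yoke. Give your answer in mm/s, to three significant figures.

93.9

ω = 2.765 rad/s (from 0.44 rev/s).
x = r cosθ ⇒ ẋ = −rω sinθ.
|v| = rω|sinθ| = 0.069·2.765·|sin 29.5°| = 0.093933 m/s = 93.933 mm/s.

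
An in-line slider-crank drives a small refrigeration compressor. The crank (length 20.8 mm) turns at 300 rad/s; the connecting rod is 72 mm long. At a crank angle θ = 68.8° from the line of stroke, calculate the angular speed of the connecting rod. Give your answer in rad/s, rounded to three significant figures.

32.5

ω = 300 rad/s
The rod makes angle φ with the slider axis where L sinφ = r sinθ; differentiating, L cosφ·φ̇ = r ω cosθ.
L cosφ = √(L² − r² sin²θ) = 0.069339 m.
|ω_rod| = r ω |cosθ| / √(L² − r² sin²θ) = 0.0208·300·0.36162/0.069339 = 32.543 rad/s.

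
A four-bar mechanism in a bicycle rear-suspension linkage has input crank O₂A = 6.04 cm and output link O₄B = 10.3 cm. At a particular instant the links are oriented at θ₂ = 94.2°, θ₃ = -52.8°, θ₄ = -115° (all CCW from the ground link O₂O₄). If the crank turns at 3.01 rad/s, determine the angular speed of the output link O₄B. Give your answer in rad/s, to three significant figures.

ω₂ = 3.01 rad/s
Differentiating the loop-closure r₂e^{iθ₂}+r₃e^{iθ₃}=r₁+r₄e^{iθ₄} gives r₂ω₂e^{iθ₂}+r₃ω₃e^{iθ₃}=r₄ω₄e^{iθ₄}.
Eliminating the other unknown: ω₄ = r₂ω₂ sin(θ₂−θ₃) / [r₄ sin(θ₄−θ₃)].
Numerator sine = +0.54464; denominator sine = -0.88458.
Result = 0.0604·3.01·(+0.54464) / (0.103·(-0.88458)) = -1.0868 rad/s; magnitude 1.0868 rad/s.

1.09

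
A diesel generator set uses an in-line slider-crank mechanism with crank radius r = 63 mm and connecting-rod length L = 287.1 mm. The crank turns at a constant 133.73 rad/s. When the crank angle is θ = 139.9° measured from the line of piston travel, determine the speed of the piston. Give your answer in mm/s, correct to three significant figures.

ω = 133.7 rad/s
For an in-line slider-crank, x = r cosθ + √(L² − r² sin²θ), so v = −rω sinθ·[1 + r cosθ/√(L² − r² sin²θ)].
With r = 0.063 m, L = 0.2871 m, θ = 139.9°: √(L² − r² sin²θ) = 0.28422 m.
v = −0.063·133.7·0.64412·[1 + 0.063·-0.76492/0.28422] = -4.5066 m/s.
|v| = 4.5066 m/s = 4506.6 mm/s.

4510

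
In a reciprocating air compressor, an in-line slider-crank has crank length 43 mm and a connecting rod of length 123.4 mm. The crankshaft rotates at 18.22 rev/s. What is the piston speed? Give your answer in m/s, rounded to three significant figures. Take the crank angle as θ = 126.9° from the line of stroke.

3.08

ω = 2π·18.2 = 114.5 rad/s
For an in-line slider-crank, x = r cosθ + √(L² − r² sin²θ), so v = −rω sinθ·[1 + r cosθ/√(L² − r² sin²θ)].
With r = 0.043 m, L = 0.1234 m, θ = 126.9°: √(L² − r² sin²θ) = 0.11851 m.
v = −0.043·114.5·0.79968·[1 + 0.043·-0.60042/0.11851] = -3.079 m/s.
|v| = 3.079 m/s.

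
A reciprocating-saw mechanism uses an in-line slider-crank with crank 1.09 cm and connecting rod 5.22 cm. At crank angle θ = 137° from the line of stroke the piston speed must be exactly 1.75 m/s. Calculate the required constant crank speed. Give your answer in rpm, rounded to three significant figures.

2660

For an in-line slider-crank, |v_piston| = rω|sinθ|·[1 + r cosθ/√(L² − r² sin²θ)].
With r = 0.0109 m, L = 0.0522 m, θ = 137°: the bracketed kinematic factor |dx/dθ| = 0.0062868 m.
ω = v/|dx/dθ| = 1.75/0.0062868 = 278.36 rad/s.
N = 60ω/(2π) = 2658.1 rpm.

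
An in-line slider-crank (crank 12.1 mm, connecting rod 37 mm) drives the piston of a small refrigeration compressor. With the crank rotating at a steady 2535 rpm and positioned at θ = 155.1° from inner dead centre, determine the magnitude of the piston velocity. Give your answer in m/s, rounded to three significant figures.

ω = 2π·2535/60 = 265.5 rad/s
For an in-line slider-crank, x = r cosθ + √(L² − r² sin²θ), so v = −rω sinθ·[1 + r cosθ/√(L² − r² sin²θ)].
With r = 0.0121 m, L = 0.037 m, θ = 155.1°: √(L² − r² sin²θ) = 0.036648 m.
v = −0.0121·265.5·0.42104·[1 + 0.0121·-0.90704/0.036648] = -0.9474 m/s.
|v| = 0.9474 m/s.

0.947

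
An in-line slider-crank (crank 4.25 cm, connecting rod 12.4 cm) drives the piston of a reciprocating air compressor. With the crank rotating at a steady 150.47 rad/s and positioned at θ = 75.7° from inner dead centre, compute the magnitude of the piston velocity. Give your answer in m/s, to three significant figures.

ω = 150.5 rad/s
For an in-line slider-crank, x = r cosθ + √(L² − r² sin²θ), so v = −rω sinθ·[1 + r cosθ/√(L² − r² sin²θ)].
With r = 0.0425 m, L = 0.124 m, θ = 75.7°: √(L² − r² sin²θ) = 0.11696 m.
v = −0.0425·150.5·0.96902·[1 + 0.0425·0.24700/0.11696] = -6.753 m/s.
|v| = 6.753 m/s.

6.75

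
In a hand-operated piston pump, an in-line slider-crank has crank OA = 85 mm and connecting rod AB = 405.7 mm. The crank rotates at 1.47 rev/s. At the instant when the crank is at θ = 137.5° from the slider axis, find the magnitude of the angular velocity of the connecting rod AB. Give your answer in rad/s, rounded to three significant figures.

1.44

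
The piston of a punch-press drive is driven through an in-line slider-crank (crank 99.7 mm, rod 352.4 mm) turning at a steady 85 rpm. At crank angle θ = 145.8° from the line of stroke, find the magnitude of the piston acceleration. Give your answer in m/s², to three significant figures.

5.66

ω = 2π·85/60 = 8.901 rad/s
x(θ) = r cosθ + √(L² − r² sin²θ); with ω constant, a = ω²·d²x/dθ².
d²x/dθ² = −r cosθ − r²(cos2θ)/√u − r⁴ sin²2θ/(4u^{3/2}),  u = L² − r² sin²θ = 0.121045 m².
Substituting r = 0.0997 m, L = 0.3524 m, θ = 145.8°: d²x/dθ² = +0.071435 m.
a = ω²·d²x/dθ² = (8.901)²·(+0.071435) = +5.6599 m/s²;  |a| = 5.6599 m/s².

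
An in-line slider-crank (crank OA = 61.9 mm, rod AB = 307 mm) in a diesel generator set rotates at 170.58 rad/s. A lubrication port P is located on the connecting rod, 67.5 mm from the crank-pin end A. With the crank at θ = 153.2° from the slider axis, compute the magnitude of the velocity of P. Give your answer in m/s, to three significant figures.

ω = 170.6 rad/s.  Crank-pin speed |V_A| = rω = 10.559 m/s, perpendicular to OA.
Rod angle: sinφ = −(r/L) sinθ ⇒ φ = -5.216°; ω_rod = −rω cosθ/√(L²−r²sin²θ) = +30.827 rad/s.
V_P = V_A + ω_rod × AP, with AP = 0.0675 m along the rod.
Components: V_Px = −rω sinθ − a·ω_rod·sinφ = -4.5716 m/s;  V_Py = rω cosθ + a·ω_rod·cosφ = -7.3525 m/s.
|V_P| = √(V_Px² + V_Py²) = 8.6579 m/s.

8.66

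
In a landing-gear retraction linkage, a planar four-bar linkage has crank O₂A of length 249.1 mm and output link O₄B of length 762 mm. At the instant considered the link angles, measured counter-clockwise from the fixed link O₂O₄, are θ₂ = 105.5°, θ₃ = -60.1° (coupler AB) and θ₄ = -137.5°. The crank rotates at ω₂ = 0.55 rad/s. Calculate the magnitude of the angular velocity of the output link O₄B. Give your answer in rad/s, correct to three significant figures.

0.0458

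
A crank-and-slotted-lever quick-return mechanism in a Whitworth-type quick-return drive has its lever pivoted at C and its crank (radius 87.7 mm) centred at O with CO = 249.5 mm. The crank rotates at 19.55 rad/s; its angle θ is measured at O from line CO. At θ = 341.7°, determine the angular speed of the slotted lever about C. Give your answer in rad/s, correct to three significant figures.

ω = 19.55 rad/s
Crank pin A relative to C: A = (d + r cosθ, r sinθ); lever angle φ = atan2(r sinθ, d + r cosθ).
Differentiating tanφ: φ̇ = rω(d cosθ + r)/(d² + r² + 2dr cosθ).
d² + r² + 2dr cosθ = |CA|² = 0.111491 m²;  d cosθ + r = +0.32458 m.
|ω_lever| = |0.0877·19.55·+0.32458| / 0.111491 = 4.9915 rad/s.

4.99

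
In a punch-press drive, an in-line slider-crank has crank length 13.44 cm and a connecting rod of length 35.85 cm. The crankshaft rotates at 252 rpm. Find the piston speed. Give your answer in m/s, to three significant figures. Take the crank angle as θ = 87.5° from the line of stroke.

3.61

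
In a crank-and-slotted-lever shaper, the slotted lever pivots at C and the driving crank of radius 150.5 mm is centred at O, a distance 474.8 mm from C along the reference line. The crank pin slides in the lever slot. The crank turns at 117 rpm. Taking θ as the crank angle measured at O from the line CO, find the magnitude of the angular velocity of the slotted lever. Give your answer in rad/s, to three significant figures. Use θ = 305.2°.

ω = 12.25 rad/s (from 117 rpm).
Crank pin A relative to C: A = (d + r cosθ, r sinθ); lever angle φ = atan2(r sinθ, d + r cosθ).
Differentiating tanφ: φ̇ = rω(d cosθ + r)/(d² + r² + 2dr cosθ).
d² + r² + 2dr cosθ = |CA|² = 0.330466 m²;  d cosθ + r = +0.42419 m.
|ω_lever| = |0.1505·12.25·+0.42419| / 0.330466 = 2.3669 rad/s.

2.37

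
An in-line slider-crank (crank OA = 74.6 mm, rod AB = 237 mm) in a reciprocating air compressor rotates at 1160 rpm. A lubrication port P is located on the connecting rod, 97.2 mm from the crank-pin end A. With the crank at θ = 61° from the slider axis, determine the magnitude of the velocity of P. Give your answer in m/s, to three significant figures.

ω = 121.5 rad/s.  Crank-pin speed |V_A| = rω = 9.062 m/s, perpendicular to OA.
Rod angle: sinφ = −(r/L) sinθ ⇒ φ = -15.980°; ω_rod = −rω cosθ/√(L²−r²sin²θ) = -19.282 rad/s.
V_P = V_A + ω_rod × AP, with AP = 0.0972 m along the rod.
Components: V_Px = −rω sinθ − a·ω_rod·sinφ = -8.4418 m/s;  V_Py = rω cosθ + a·ω_rod·cosφ = +2.5915 m/s.
|V_P| = √(V_Px² + V_Py²) = 8.8306 m/s.

8.83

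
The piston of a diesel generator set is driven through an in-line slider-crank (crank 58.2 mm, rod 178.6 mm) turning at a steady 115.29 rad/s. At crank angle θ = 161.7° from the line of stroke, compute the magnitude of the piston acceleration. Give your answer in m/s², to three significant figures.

ω = 115.3 rad/s
x(θ) = r cosθ + √(L² − r² sin²θ); with ω constant, a = ω²·d²x/dθ².
d²x/dθ² = −r cosθ − r²(cos2θ)/√u − r⁴ sin²2θ/(4u^{3/2}),  u = L² − r² sin²θ = 0.031564 m².
Substituting r = 0.0582 m, L = 0.1786 m, θ = 161.7°: d²x/dθ² = +0.039769 m.
a = ω²·d²x/dθ² = (115.3)²·(+0.039769) = +528.6 m/s²;  |a| = 528.6 m/s².

529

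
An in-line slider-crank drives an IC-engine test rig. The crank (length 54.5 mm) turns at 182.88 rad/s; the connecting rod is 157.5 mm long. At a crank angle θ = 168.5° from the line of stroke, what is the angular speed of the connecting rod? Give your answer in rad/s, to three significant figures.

62.2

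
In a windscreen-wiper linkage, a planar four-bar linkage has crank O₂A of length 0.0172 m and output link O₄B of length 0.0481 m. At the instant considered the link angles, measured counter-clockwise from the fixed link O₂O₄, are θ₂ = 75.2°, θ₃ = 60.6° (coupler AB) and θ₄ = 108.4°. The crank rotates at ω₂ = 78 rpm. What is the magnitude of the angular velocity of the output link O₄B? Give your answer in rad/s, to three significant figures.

0.994

ω₂ = 8.168 rad/s (from 78 rpm).
Differentiating the loop-closure r₂e^{iθ₂}+r₃e^{iθ₃}=r₁+r₄e^{iθ₄} gives r₂ω₂e^{iθ₂}+r₃ω₃e^{iθ₃}=r₄ω₄e^{iθ₄}.
Eliminating the other unknown: ω₄ = r₂ω₂ sin(θ₂−θ₃) / [r₄ sin(θ₄−θ₃)].
Numerator sine = +0.25207; denominator sine = +0.74080.
Result = 0.0172·8.168·(+0.25207) / (0.0481·(+0.74080)) = +0.99385 rad/s; magnitude 0.99385 rad/s.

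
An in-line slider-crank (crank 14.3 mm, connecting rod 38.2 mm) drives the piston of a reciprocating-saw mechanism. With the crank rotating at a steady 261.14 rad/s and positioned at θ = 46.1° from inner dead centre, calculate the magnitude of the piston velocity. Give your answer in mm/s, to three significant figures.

3420

ω = 261.1 rad/s
For an in-line slider-crank, x = r cosθ + √(L² − r² sin²θ), so v = −rω sinθ·[1 + r cosθ/√(L² − r² sin²θ)].
With r = 0.0143 m, L = 0.0382 m, θ = 46.1°: √(L² − r² sin²θ) = 0.036784 m.
v = −0.0143·261.1·0.72055·[1 + 0.0143·0.69340/0.036784] = -3.4161 m/s.
|v| = 3.4161 m/s = 3416.1 mm/s.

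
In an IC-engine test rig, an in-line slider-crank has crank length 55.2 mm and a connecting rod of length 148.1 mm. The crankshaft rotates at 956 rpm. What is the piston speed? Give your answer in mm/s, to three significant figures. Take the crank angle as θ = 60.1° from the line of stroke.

5730

ω = 2π·956/60 = 100.1 rad/s
For an in-line slider-crank, x = r cosθ + √(L² − r² sin²θ), so v = −rω sinθ·[1 + r cosθ/√(L² − r² sin²θ)].
With r = 0.0552 m, L = 0.1481 m, θ = 60.1°: √(L² − r² sin²θ) = 0.14016 m.
v = −0.0552·100.1·0.86690·[1 + 0.0552·0.49849/0.14016] = -5.7312 m/s.
|v| = 5.7312 m/s = 5731.2 mm/s.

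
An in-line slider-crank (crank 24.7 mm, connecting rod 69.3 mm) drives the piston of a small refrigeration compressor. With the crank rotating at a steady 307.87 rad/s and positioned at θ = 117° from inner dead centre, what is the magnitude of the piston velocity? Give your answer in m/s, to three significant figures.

5.62

ω = 307.9 rad/s
For an in-line slider-crank, x = r cosθ + √(L² − r² sin²θ), so v = −rω sinθ·[1 + r cosθ/√(L² − r² sin²θ)].
With r = 0.0247 m, L = 0.0693 m, θ = 117°: √(L² − r² sin²θ) = 0.065713 m.
v = −0.0247·307.9·0.89101·[1 + 0.0247·-0.45399/0.065713] = -5.6193 m/s.
|v| = 5.6193 m/s.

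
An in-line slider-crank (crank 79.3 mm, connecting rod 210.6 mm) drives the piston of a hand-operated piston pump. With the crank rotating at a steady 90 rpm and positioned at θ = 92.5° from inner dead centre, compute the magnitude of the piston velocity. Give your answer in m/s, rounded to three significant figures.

0.733

ω = 2π·90/60 = 9.425 rad/s
For an in-line slider-crank, x = r cosθ + √(L² − r² sin²θ), so v = −rω sinθ·[1 + r cosθ/√(L² − r² sin²θ)].
With r = 0.0793 m, L = 0.2106 m, θ = 92.5°: √(L² − r² sin²θ) = 0.19513 m.
v = −0.0793·9.425·0.99905·[1 + 0.0793·-0.04362/0.19513] = -0.73344 m/s.
|v| = 0.73344 m/s.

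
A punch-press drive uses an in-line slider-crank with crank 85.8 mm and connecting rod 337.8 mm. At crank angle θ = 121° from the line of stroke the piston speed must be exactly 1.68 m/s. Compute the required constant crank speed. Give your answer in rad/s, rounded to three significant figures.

26.4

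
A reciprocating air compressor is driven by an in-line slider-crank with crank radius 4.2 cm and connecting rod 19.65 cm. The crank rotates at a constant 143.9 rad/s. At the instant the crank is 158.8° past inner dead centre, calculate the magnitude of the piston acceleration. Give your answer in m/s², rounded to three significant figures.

672

ω = 143.9 rad/s
x(θ) = r cosθ + √(L² − r² sin²θ); with ω constant, a = ω²·d²x/dθ².
d²x/dθ² = −r cosθ − r²(cos2θ)/√u − r⁴ sin²2θ/(4u^{3/2}),  u = L² − r² sin²θ = 0.0383816 m².
Substituting r = 0.042 m, L = 0.1965 m, θ = 158.8°: d²x/dθ² = +0.032461 m.
a = ω²·d²x/dθ² = (143.9)²·(+0.032461) = +672.19 m/s²;  |a| = 672.19 m/s².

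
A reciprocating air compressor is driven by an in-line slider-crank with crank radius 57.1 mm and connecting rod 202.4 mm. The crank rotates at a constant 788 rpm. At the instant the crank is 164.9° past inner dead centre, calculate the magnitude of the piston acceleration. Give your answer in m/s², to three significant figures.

280

ω = 2π·788/60 = 82.52 rad/s
x(θ) = r cosθ + √(L² − r² sin²θ); with ω constant, a = ω²·d²x/dθ².
d²x/dθ² = −r cosθ − r²(cos2θ)/√u − r⁴ sin²2θ/(4u^{3/2}),  u = L² − r² sin²θ = 0.0407445 m².
Substituting r = 0.0571 m, L = 0.2024 m, θ = 164.9°: d²x/dθ² = +0.041087 m.
a = ω²·d²x/dθ² = (82.52)²·(+0.041087) = +279.78 m/s²;  |a| = 279.78 m/s².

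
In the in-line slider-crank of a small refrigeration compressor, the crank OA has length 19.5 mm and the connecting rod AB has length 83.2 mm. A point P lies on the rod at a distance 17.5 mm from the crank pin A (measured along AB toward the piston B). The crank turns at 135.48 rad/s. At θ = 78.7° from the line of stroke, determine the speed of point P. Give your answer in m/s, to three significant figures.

2.65

ω = 135.5 rad/s.  Crank-pin speed |V_A| = rω = 2.6419 m/s, perpendicular to OA.
Rod angle: sinφ = −(r/L) sinθ ⇒ φ = -13.287°; ω_rod = −rω cosθ/√(L²−r²sin²θ) = -6.393 rad/s.
V_P = V_A + ω_rod × AP, with AP = 0.0175 m along the rod.
Components: V_Px = −rω sinθ − a·ω_rod·sinφ = -2.6164 m/s;  V_Py = rω cosθ + a·ω_rod·cosφ = +0.40878 m/s.
|V_P| = √(V_Px² + V_Py²) = 2.6481 m/s.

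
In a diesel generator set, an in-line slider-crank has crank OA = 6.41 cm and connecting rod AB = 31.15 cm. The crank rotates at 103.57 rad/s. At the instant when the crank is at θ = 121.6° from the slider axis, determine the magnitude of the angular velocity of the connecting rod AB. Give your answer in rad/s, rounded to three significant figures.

11.3

ω = 103.6 rad/s
The rod makes angle φ with the slider axis where L sinφ = r sinθ; differentiating, L cosφ·φ̇ = r ω cosθ.
L cosφ = √(L² − r² sin²θ) = 0.30668 m.
|ω_rod| = r ω |cosθ| / √(L² − r² sin²θ) = 0.0641·103.6·0.52399/0.30668 = 11.343 rad/s.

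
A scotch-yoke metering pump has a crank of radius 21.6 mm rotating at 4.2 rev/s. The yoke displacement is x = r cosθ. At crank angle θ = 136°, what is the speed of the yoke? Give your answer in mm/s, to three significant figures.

396

ω = 26.39 rad/s (from 4.2 rev/s).
x = r cosθ ⇒ ẋ = −rω sinθ.
|v| = rω|sinθ| = 0.0216·26.39·|sin 136°| = 0.39596 m/s = 395.96 mm/s.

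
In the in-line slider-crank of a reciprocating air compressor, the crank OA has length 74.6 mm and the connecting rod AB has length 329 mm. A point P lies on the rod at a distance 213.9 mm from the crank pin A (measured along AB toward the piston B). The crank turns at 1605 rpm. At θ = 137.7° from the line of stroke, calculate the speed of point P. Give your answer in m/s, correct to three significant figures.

8.18

ω = 168.1 rad/s.  Crank-pin speed |V_A| = rω = 12.538 m/s, perpendicular to OA.
Rod angle: sinφ = −(r/L) sinθ ⇒ φ = -8.778°; ω_rod = −rω cosθ/√(L²−r²sin²θ) = +28.522 rad/s.
V_P = V_A + ω_rod × AP, with AP = 0.2139 m along the rod.
Components: V_Px = −rω sinθ − a·ω_rod·sinφ = -7.5075 m/s;  V_Py = rω cosθ + a·ω_rod·cosφ = -3.2444 m/s.
|V_P| = √(V_Px² + V_Py²) = 8.1786 m/s.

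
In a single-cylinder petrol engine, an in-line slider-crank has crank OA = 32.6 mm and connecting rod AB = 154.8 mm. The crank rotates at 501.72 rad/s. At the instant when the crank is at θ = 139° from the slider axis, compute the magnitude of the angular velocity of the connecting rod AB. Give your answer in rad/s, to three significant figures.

ω = 501.7 rad/s
The rod makes angle φ with the slider axis where L sinφ = r sinθ; differentiating, L cosφ·φ̇ = r ω cosθ.
L cosφ = √(L² − r² sin²θ) = 0.15332 m.
|ω_rod| = r ω |cosθ| / √(L² − r² sin²θ) = 0.0326·501.7·0.75471/0.15332 = 80.514 rad/s.

80.5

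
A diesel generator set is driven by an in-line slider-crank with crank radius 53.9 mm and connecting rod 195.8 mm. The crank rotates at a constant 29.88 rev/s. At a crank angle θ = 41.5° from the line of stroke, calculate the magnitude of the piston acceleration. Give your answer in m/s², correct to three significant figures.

ω = 2π·29.9 = 187.7 rad/s
x(θ) = r cosθ + √(L² − r² sin²θ); with ω constant, a = ω²·d²x/dθ².
d²x/dθ² = −r cosθ − r²(cos2θ)/√u − r⁴ sin²2θ/(4u^{3/2}),  u = L² − r² sin²θ = 0.0370621 m².
Substituting r = 0.0539 m, L = 0.1958 m, θ = 41.5°: d²x/dθ² = -0.042499 m.
a = ω²·d²x/dθ² = (187.7)²·(-0.042499) = -1498 m/s²;  |a| = 1498 m/s².

1500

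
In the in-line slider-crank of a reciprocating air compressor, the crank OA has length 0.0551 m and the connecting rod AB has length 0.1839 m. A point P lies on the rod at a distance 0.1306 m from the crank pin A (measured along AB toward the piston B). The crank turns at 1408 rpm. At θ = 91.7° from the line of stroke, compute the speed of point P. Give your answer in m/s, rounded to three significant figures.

8.07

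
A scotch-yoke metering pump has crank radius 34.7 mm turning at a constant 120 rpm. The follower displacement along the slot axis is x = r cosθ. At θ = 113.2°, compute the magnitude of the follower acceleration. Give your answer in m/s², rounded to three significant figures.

ω = 12.57 rad/s (from 120 rpm).
x = r cosθ ⇒ ẍ = −rω² cosθ (ω constant).
|a| = rω²|cosθ| = 0.0347·(12.57)²·|cos 113.2°| = 2.1586 m/s².

2.16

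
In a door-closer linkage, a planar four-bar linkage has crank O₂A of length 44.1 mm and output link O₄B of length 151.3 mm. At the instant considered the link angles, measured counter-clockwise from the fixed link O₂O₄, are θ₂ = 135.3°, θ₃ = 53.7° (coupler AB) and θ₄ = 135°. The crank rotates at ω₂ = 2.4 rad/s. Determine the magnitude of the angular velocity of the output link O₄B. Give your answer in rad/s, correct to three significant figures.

0.700

ω₂ = 2.4 rad/s
Differentiating the loop-closure r₂e^{iθ₂}+r₃e^{iθ₃}=r₁+r₄e^{iθ₄} gives r₂ω₂e^{iθ₂}+r₃ω₃e^{iθ₃}=r₄ω₄e^{iθ₄}.
Eliminating the other unknown: ω₄ = r₂ω₂ sin(θ₂−θ₃) / [r₄ sin(θ₄−θ₃)].
Numerator sine = +0.98927; denominator sine = +0.98849.
Result = 0.0441·2.4·(+0.98927) / (0.1513·(+0.98849)) = +0.70009 rad/s; magnitude 0.70009 rad/s.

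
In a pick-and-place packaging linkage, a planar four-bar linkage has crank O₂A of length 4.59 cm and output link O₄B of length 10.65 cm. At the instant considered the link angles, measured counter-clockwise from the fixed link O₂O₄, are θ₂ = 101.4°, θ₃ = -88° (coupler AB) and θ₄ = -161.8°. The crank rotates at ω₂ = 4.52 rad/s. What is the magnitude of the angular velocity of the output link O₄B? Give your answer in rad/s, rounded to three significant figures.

ω₂ = 4.52 rad/s
Differentiating the loop-closure r₂e^{iθ₂}+r₃e^{iθ₃}=r₁+r₄e^{iθ₄} gives r₂ω₂e^{iθ₂}+r₃ω₃e^{iθ₃}=r₄ω₄e^{iθ₄}.
Eliminating the other unknown: ω₄ = r₂ω₂ sin(θ₂−θ₃) / [r₄ sin(θ₄−θ₃)].
Numerator sine = -0.16333; denominator sine = -0.96029.
Result = 0.0459·4.52·(-0.16333) / (0.1065·(-0.96029)) = +0.33132 rad/s; magnitude 0.33132 rad/s.

0.331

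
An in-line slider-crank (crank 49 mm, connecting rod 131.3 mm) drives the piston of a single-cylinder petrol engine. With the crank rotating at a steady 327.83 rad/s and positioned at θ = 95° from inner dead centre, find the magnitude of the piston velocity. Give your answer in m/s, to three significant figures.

ω = 327.8 rad/s
For an in-line slider-crank, x = r cosθ + √(L² − r² sin²θ), so v = −rω sinθ·[1 + r cosθ/√(L² − r² sin²θ)].
With r = 0.049 m, L = 0.1313 m, θ = 95°: √(L² − r² sin²θ) = 0.12189 m.
v = −0.049·327.8·0.99619·[1 + 0.049·-0.08716/0.12189] = -15.442 m/s.
|v| = 15.442 m/s.

15.4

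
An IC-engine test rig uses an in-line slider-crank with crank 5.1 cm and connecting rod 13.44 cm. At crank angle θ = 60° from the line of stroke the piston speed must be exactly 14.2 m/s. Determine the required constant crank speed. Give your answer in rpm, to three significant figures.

For an in-line slider-crank, |v_piston| = rω|sinθ|·[1 + r cosθ/√(L² − r² sin²θ)].
With r = 0.051 m, L = 0.1344 m, θ = 60°: the bracketed kinematic factor |dx/dθ| = 0.05304 m.
ω = v/|dx/dθ| = 14.2/0.05304 = 267.72 rad/s.
N = 60ω/(2π) = 2556.6 rpm.

2560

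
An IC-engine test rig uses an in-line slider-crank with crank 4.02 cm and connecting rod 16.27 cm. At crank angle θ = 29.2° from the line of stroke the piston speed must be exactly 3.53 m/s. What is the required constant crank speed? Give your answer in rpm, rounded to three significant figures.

For an in-line slider-crank, |v_piston| = rω|sinθ|·[1 + r cosθ/√(L² − r² sin²θ)].
With r = 0.0402 m, L = 0.1627 m, θ = 29.2°: the bracketed kinematic factor |dx/dθ| = 0.023873 m.
ω = v/|dx/dθ| = 3.53/0.023873 = 147.87 rad/s.
N = 60ω/(2π) = 1412 rpm.

1410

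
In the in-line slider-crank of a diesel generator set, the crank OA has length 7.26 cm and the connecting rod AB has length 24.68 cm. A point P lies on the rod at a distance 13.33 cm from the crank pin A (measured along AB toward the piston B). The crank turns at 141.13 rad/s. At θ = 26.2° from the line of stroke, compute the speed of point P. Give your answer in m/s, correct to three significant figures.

6.68

ω = 141.1 rad/s.  Crank-pin speed |V_A| = rω = 10.246 m/s, perpendicular to OA.
Rod angle: sinφ = −(r/L) sinθ ⇒ φ = -7.462°; ω_rod = −rω cosθ/√(L²−r²sin²θ) = -37.568 rad/s.
V_P = V_A + ω_rod × AP, with AP = 0.1333 m along the rod.
Components: V_Px = −rω sinθ − a·ω_rod·sinφ = -5.1741 m/s;  V_Py = rω cosθ + a·ω_rod·cosφ = +4.2279 m/s.
|V_P| = √(V_Px² + V_Py²) = 6.6818 m/s.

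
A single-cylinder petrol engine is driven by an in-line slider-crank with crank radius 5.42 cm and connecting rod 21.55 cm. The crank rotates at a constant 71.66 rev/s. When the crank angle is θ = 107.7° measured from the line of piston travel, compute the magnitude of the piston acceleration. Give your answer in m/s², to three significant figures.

5640

ω = 2π·71.7 = 450.3 rad/s
x(θ) = r cosθ + √(L² − r² sin²θ); with ω constant, a = ω²·d²x/dθ².
d²x/dθ² = −r cosθ − r²(cos2θ)/√u − r⁴ sin²2θ/(4u^{3/2}),  u = L² − r² sin²θ = 0.0437742 m².
Substituting r = 0.0542 m, L = 0.2155 m, θ = 107.7°: d²x/dθ² = +0.027845 m.
a = ω²·d²x/dθ² = (450.3)²·(+0.027845) = +5644.9 m/s²;  |a| = 5644.9 m/s².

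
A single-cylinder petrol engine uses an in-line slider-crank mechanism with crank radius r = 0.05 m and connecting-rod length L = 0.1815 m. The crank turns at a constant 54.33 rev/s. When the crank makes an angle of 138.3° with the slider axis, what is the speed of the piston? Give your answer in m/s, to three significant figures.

ω = 2π·54.3 = 341.4 rad/s
For an in-line slider-crank, x = r cosθ + √(L² − r² sin²θ), so v = −rω sinθ·[1 + r cosθ/√(L² − r² sin²θ)].
With r = 0.05 m, L = 0.1815 m, θ = 138.3°: √(L² − r² sin²θ) = 0.17843 m.
v = −0.05·341.4·0.66523·[1 + 0.05·-0.74664/0.17843] = -8.9787 m/s.
|v| = 8.9787 m/s.

8.98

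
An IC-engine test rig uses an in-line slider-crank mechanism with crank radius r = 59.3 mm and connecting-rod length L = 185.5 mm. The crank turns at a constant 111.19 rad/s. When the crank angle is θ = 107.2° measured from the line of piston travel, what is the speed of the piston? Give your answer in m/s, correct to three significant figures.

ω = 111.2 rad/s
For an in-line slider-crank, x = r cosθ + √(L² − r² sin²θ), so v = −rω sinθ·[1 + r cosθ/√(L² − r² sin²θ)].
With r = 0.0593 m, L = 0.1855 m, θ = 107.2°: √(L² − r² sin²θ) = 0.17664 m.
v = −0.0593·111.2·0.95528·[1 + 0.0593·-0.29571/0.17664] = -5.6734 m/s.
|v| = 5.6734 m/s.

5.67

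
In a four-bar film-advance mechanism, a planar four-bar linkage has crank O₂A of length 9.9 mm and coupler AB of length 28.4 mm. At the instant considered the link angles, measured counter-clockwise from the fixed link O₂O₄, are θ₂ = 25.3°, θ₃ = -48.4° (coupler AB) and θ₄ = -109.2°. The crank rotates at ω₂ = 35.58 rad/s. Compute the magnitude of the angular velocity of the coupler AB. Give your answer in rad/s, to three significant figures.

10.1

ω₂ = 35.58 rad/s
Differentiating the loop-closure r₂e^{iθ₂}+r₃e^{iθ₃}=r₁+r₄e^{iθ₄} gives r₂ω₂e^{iθ₂}+r₃ω₃e^{iθ₃}=r₄ω₄e^{iθ₄}.
Eliminating the other unknown: ω₃ = r₂ω₂ sin(θ₄−θ₂) / [r₃ sin(θ₃−θ₄)].
Numerator sine = -0.71325; denominator sine = +0.87292.
Result = 0.0099·35.58·(-0.71325) / (0.0284·(+0.87292)) = -10.134 rad/s; magnitude 10.134 rad/s.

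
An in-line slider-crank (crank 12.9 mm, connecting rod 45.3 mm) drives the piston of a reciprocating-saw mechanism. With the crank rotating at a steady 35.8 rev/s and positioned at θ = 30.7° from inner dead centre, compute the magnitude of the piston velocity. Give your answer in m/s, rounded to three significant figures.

ω = 2π·35.8 = 224.9 rad/s
For an in-line slider-crank, x = r cosθ + √(L² − r² sin²θ), so v = −rω sinθ·[1 + r cosθ/√(L² − r² sin²θ)].
With r = 0.0129 m, L = 0.0453 m, θ = 30.7°: √(L² − r² sin²θ) = 0.044819 m.
v = −0.0129·224.9·0.51054·[1 + 0.0129·0.85985/0.044819] = -1.8481 m/s.
|v| = 1.8481 m/s.

1.85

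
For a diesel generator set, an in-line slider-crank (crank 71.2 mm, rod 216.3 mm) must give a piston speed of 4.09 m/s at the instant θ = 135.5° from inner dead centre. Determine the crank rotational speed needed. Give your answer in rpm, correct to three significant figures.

For an in-line slider-crank, |v_piston| = rω|sinθ|·[1 + r cosθ/√(L² − r² sin²θ)].
With r = 0.0712 m, L = 0.2163 m, θ = 135.5°: the bracketed kinematic factor |dx/dθ| = 0.037863 m.
ω = v/|dx/dθ| = 4.09/0.037863 = 108.02 rad/s.
N = 60ω/(2π) = 1031.5 rpm.

1030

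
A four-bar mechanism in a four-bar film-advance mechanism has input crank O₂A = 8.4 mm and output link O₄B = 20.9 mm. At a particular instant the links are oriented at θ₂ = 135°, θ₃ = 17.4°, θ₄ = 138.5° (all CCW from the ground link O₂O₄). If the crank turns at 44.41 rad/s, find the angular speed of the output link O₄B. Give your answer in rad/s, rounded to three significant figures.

ω₂ = 44.41 rad/s
Differentiating the loop-closure r₂e^{iθ₂}+r₃e^{iθ₃}=r₁+r₄e^{iθ₄} gives r₂ω₂e^{iθ₂}+r₃ω₃e^{iθ₃}=r₄ω₄e^{iθ₄}.
Eliminating the other unknown: ω₄ = r₂ω₂ sin(θ₂−θ₃) / [r₄ sin(θ₄−θ₃)].
Numerator sine = +0.88620; denominator sine = +0.85627.
Result = 0.0084·44.41·(+0.88620) / (0.0209·(+0.85627)) = +18.473 rad/s; magnitude 18.473 rad/s.

18.5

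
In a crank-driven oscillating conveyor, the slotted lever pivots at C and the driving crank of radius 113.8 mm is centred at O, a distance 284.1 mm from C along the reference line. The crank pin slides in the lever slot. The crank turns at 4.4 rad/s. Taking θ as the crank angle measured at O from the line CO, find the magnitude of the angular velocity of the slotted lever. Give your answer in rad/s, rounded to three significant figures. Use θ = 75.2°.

0.847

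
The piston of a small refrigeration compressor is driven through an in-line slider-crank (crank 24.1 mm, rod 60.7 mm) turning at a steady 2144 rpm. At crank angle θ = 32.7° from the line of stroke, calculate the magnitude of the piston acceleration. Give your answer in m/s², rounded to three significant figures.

ω = 2π·2144/60 = 224.5 rad/s
x(θ) = r cosθ + √(L² − r² sin²θ); with ω constant, a = ω²·d²x/dθ².
d²x/dθ² = −r cosθ − r²(cos2θ)/√u − r⁴ sin²2θ/(4u^{3/2}),  u = L² − r² sin²θ = 0.00351498 m².
Substituting r = 0.0241 m, L = 0.0607 m, θ = 32.7°: d²x/dθ² = -0.024693 m.
a = ω²·d²x/dθ² = (224.5)²·(-0.024693) = -1244.8 m/s²;  |a| = 1244.8 m/s².

1240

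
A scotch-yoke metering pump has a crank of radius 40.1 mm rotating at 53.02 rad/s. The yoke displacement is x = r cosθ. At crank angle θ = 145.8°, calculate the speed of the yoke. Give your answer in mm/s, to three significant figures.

ω = 53.02 rad/s
x = r cosθ ⇒ ẋ = −rω sinθ.
|v| = rω|sinθ| = 0.0401·53.02·|sin 145.8°| = 1.195 m/s = 1195 mm/s.

1200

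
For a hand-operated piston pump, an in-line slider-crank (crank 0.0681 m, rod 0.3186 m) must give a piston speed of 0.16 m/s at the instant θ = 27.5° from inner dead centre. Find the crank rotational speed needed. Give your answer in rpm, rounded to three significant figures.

For an in-line slider-crank, |v_piston| = rω|sinθ|·[1 + r cosθ/√(L² − r² sin²θ)].
With r = 0.0681 m, L = 0.3186 m, θ = 27.5°: the bracketed kinematic factor |dx/dθ| = 0.037436 m.
ω = v/|dx/dθ| = 0.16/0.037436 = 4.2739 rad/s.
N = 60ω/(2π) = 40.813 rpm.

40.8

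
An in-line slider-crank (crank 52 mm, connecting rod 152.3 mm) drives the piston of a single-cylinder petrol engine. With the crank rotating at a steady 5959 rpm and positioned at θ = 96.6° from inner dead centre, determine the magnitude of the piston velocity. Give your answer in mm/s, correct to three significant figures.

ω = 2π·5959/60 = 624 rad/s
For an in-line slider-crank, x = r cosθ + √(L² − r² sin²θ), so v = −rω sinθ·[1 + r cosθ/√(L² − r² sin²θ)].
With r = 0.052 m, L = 0.1523 m, θ = 96.6°: √(L² − r² sin²θ) = 0.14327 m.
v = −0.052·624·0.99337·[1 + 0.052·-0.11494/0.14327] = -30.89 m/s.
|v| = 30.89 m/s = 30890 mm/s.

30900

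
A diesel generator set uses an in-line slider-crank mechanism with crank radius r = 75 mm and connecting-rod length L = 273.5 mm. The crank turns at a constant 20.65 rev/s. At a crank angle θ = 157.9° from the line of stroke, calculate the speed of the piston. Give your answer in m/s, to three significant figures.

ω = 2π·20.6 = 129.7 rad/s
For an in-line slider-crank, x = r cosθ + √(L² − r² sin²θ), so v = −rω sinθ·[1 + r cosθ/√(L² − r² sin²θ)].
With r = 0.075 m, L = 0.2735 m, θ = 157.9°: √(L² − r² sin²θ) = 0.27204 m.
v = −0.075·129.7·0.37622·[1 + 0.075·-0.92653/0.27204] = -2.7259 m/s.
|v| = 2.7259 m/s.

2.73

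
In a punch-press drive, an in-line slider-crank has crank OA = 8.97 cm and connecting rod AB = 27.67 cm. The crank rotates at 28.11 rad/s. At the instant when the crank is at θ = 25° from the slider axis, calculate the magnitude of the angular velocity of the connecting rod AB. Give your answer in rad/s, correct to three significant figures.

ω = 28.11 rad/s
The rod makes angle φ with the slider axis where L sinφ = r sinθ; differentiating, L cosφ·φ̇ = r ω cosθ.
L cosφ = √(L² − r² sin²θ) = 0.27409 m.
|ω_rod| = r ω |cosθ| / √(L² − r² sin²θ) = 0.0897·28.11·0.90631/0.27409 = 8.3375 rad/s.

8.34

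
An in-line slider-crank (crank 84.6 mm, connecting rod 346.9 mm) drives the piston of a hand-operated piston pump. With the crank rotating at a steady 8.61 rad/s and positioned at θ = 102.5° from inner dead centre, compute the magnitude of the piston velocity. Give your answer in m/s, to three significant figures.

0.672

ω = 8.61 rad/s
For an in-line slider-crank, x = r cosθ + √(L² − r² sin²θ), so v = −rω sinθ·[1 + r cosθ/√(L² − r² sin²θ)].
With r = 0.0846 m, L = 0.3469 m, θ = 102.5°: √(L² − r² sin²θ) = 0.33692 m.
v = −0.0846·8.61·0.97630·[1 + 0.0846·-0.21644/0.33692] = -0.67249 m/s.
|v| = 0.67249 m/s.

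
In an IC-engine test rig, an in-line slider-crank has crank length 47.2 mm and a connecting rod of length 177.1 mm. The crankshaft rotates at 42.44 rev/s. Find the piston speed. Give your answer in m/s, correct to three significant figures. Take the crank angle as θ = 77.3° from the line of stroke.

ω = 2π·42.4 = 266.7 rad/s
For an in-line slider-crank, x = r cosθ + √(L² − r² sin²θ), so v = −rω sinθ·[1 + r cosθ/√(L² − r² sin²θ)].
With r = 0.0472 m, L = 0.1771 m, θ = 77.3°: √(L² − r² sin²θ) = 0.17101 m.
v = −0.0472·266.7·0.97553·[1 + 0.0472·0.21985/0.17101] = -13.023 m/s.
|v| = 13.023 m/s.

13.0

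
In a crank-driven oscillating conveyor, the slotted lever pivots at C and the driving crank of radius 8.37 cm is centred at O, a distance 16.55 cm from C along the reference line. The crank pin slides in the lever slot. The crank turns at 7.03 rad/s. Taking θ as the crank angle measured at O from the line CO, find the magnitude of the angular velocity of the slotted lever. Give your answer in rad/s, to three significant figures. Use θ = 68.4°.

ω = 7.03 rad/s
Crank pin A relative to C: A = (d + r cosθ, r sinθ); lever angle φ = atan2(r sinθ, d + r cosθ).
Differentiating tanφ: φ̇ = rω(d cosθ + r)/(d² + r² + 2dr cosθ).
d² + r² + 2dr cosθ = |CA|² = 0.0445947 m²;  d cosθ + r = +0.14462 m.
|ω_lever| = |0.0837·7.03·+0.14462| / 0.0445947 = 1.9083 rad/s.

1.91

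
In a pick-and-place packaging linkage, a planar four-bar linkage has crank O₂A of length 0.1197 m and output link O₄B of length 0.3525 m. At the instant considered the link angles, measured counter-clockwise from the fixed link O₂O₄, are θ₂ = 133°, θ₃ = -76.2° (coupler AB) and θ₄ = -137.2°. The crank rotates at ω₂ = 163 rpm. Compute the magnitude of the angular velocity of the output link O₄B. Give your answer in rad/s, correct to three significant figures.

3.23

ω₂ = 17.07 rad/s (from 163 rpm).
Differentiating the loop-closure r₂e^{iθ₂}+r₃e^{iθ₃}=r₁+r₄e^{iθ₄} gives r₂ω₂e^{iθ₂}+r₃ω₃e^{iθ₃}=r₄ω₄e^{iθ₄}.
Eliminating the other unknown: ω₄ = r₂ω₂ sin(θ₂−θ₃) / [r₄ sin(θ₄−θ₃)].
Numerator sine = -0.48786; denominator sine = -0.87462.
Result = 0.1197·17.07·(-0.48786) / (0.3525·(-0.87462)) = +3.2332 rad/s; magnitude 3.2332 rad/s.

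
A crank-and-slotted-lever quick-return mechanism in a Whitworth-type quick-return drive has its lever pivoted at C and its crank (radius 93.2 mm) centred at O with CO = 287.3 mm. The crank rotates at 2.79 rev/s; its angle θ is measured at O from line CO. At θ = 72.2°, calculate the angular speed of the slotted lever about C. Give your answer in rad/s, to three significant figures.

2.75

ω = 17.53 rad/s (from 2.79 rev/s).
Crank pin A relative to C: A = (d + r cosθ, r sinθ); lever angle φ = atan2(r sinθ, d + r cosθ).
Differentiating tanφ: φ̇ = rω(d cosθ + r)/(d² + r² + 2dr cosθ).
d² + r² + 2dr cosθ = |CA|² = 0.107598 m²;  d cosθ + r = +0.18103 m.
|ω_lever| = |0.0932·17.53·+0.18103| / 0.107598 = 2.7488 rad/s.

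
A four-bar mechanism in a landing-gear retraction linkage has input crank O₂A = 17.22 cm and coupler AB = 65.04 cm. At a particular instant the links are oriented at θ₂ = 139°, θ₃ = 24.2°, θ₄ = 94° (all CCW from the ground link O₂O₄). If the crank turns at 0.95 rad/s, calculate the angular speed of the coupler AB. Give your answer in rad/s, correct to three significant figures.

0.190

ω₂ = 0.95 rad/s
Differentiating the loop-closure r₂e^{iθ₂}+r₃e^{iθ₃}=r₁+r₄e^{iθ₄} gives r₂ω₂e^{iθ₂}+r₃ω₃e^{iθ₃}=r₄ω₄e^{iθ₄}.
Eliminating the other unknown: ω₃ = r₂ω₂ sin(θ₄−θ₂) / [r₃ sin(θ₃−θ₄)].
Numerator sine = -0.70711; denominator sine = -0.93849.
Result = 0.1722·0.95·(-0.70711) / (0.6504·(-0.93849)) = +0.18951 rad/s; magnitude 0.18951 rad/s.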